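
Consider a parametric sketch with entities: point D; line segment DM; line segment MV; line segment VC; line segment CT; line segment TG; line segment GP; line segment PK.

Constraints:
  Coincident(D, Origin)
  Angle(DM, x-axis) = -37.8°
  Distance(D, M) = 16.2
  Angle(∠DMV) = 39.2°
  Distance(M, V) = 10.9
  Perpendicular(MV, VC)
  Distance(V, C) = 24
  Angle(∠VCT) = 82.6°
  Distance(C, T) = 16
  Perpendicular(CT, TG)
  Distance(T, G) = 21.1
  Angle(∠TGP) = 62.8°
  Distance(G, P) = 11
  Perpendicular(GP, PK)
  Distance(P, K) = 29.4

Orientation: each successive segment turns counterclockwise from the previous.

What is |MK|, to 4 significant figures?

32.98

∠TGP = 62.8° gives GP at 137.6° from the x-axis; with |GP| = 11.0, P = (4.194, -4.932). GP is perpendicular to PK, so PK runs at -132.4°; with |PK| = 29.4, K = (-15.63, -26.64). Then |MK| = |K − M| = 32.98.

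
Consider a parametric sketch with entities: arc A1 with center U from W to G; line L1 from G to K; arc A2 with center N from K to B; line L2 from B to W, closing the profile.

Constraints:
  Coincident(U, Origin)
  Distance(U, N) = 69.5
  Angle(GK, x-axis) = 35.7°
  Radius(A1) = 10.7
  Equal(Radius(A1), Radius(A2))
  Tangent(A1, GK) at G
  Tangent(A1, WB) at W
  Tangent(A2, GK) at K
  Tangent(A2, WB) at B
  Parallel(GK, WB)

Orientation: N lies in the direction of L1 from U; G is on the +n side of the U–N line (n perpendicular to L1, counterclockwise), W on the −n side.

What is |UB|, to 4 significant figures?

70.32

Tangency of A1 to both parallel lines with radius 10.7 puts G and W at U ± 10.7·n: G = (-6.244, 8.689), W = (6.244, -8.689). Equal radii place K and B the same way about N: K = N + 10.7·n = (50.20, 49.25), B = N − 10.7·n = (62.68, 31.87). Then |UB| = |B − U| = 70.32.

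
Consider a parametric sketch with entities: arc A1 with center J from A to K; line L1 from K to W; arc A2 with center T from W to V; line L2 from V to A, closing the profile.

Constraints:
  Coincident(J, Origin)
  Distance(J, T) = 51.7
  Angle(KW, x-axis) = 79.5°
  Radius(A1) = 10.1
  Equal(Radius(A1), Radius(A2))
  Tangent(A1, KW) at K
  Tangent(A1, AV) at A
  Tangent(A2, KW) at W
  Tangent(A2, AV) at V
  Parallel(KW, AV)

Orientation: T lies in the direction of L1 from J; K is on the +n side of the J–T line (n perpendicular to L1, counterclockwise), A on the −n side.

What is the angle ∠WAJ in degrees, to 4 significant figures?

68.66°

The slot axis is L1's direction at 79.5°, so u = (cos 79.5°, sin 79.5°) = (0.1822, 0.9833) and n = (−sin 79.5°, cos 79.5°) = (-0.9833, 0.1822). J is at the origin and T lies 51.7 along u from J, so T = 51.7·u = (9.422, 50.83). Tangency of A1 to both parallel lines with radius 10.1 puts K and A at J ± 10.1·n: K = (-9.931, 1.841), A = (9.931, -1.841). Equal radii place W and V the same way about T: W = T + 10.1·n = (-0.5093, 52.67), V = T − 10.1·n = (19.35, 48.99). Then cos ∠WAJ = AW·AJ / (|AW||AJ|), giving 68.66°.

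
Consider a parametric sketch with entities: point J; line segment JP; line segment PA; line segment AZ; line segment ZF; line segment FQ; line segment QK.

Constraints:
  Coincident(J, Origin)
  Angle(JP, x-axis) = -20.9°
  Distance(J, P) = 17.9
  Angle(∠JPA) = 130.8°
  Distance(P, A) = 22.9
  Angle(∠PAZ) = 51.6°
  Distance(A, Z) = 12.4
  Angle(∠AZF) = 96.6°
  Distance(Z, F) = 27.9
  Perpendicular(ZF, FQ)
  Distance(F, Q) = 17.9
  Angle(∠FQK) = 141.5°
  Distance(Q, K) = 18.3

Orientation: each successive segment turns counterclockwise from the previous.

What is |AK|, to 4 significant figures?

26.79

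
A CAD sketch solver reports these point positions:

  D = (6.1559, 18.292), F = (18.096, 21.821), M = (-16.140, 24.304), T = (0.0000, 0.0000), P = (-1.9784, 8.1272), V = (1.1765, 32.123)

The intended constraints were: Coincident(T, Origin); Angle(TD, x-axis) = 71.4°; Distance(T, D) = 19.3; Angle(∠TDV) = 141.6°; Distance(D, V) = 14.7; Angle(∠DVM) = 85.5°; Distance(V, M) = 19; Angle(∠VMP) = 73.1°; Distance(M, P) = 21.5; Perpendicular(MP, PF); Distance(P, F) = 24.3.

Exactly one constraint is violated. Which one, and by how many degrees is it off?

Perpendicular(MP, PF) — off by 6.90°.

T = (0.00, 0.00) ✓; TD at 71.40° ✓; |TD| = 19.30 ✓; ∠TDV = 141.6° ✓; |DV| = 14.70 ✓; ∠DVM = 85.50° ✓; |VM| = 19.00 ✓; ∠VMP = 73.10° ✓; |MP| = 21.50 ✓; ∠(MP, PF) = 83.10° ✗; |PF| = 24.30 ✓.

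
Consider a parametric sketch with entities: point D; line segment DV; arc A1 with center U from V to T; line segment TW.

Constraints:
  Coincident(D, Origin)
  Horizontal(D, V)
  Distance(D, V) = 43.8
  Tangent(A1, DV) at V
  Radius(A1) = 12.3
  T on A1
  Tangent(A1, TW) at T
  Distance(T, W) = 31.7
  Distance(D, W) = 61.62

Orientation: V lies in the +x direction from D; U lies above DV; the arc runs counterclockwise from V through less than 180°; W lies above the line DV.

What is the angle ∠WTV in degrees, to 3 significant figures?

122°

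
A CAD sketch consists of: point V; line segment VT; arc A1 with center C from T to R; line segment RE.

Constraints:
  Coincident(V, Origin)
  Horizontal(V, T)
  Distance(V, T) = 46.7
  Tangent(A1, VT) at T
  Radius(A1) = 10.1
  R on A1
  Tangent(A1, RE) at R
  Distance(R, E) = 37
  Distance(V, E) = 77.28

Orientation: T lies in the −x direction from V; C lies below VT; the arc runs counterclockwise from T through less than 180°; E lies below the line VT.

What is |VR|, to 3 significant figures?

57.3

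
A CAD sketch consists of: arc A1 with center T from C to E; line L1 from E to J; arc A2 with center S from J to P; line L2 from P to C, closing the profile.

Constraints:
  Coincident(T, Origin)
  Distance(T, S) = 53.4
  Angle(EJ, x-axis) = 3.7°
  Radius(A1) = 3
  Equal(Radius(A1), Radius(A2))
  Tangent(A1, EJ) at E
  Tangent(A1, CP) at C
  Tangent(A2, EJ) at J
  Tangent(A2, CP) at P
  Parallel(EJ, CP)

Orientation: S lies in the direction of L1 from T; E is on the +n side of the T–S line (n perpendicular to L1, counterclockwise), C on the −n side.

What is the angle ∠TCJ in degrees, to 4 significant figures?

83.59°

The slot axis is L1's direction at 3.7°, so u = (cos 3.7°, sin 3.7°) = (0.9979, 0.06453) and n = (−sin 3.7°, cos 3.7°) = (-0.06453, 0.9979). T is at the origin and S lies 53.4 along u from T, so S = 53.4·u = (53.29, 3.446). Tangency of A1 to both parallel lines with radius 3.0 puts E and C at T ± 3.0·n: E = (-0.1936, 2.994), C = (0.1936, -2.994). Equal radii place J and P the same way about S: J = S + 3.0·n = (53.10, 6.440), P = S − 3.0·n = (53.48, 0.4523). Then cos ∠TCJ = CT·CJ / (|CT||CJ|), giving 83.59°.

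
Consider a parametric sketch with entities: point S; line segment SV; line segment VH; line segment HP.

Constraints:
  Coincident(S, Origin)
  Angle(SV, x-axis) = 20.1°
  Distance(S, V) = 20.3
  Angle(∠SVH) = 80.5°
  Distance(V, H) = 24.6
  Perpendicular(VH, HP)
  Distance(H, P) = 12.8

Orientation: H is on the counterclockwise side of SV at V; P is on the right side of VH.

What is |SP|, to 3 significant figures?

39.1

∠SVH = 80.5°, so VH runs at 20.1° + (180° − 80.5°) = 120° from the x-axis; with |VH| = 24.6, H = V + 24.6·(cos 120°, sin 120°) = (6.91, 28.4). The perpendicularity gives HP at right angles to VH; with |HP| = 12.8 on the right of VH, P = H + 12.8·(0.869, 0.494) = (18.0, 34.7). Then |SP| = |P − S| = 39.1.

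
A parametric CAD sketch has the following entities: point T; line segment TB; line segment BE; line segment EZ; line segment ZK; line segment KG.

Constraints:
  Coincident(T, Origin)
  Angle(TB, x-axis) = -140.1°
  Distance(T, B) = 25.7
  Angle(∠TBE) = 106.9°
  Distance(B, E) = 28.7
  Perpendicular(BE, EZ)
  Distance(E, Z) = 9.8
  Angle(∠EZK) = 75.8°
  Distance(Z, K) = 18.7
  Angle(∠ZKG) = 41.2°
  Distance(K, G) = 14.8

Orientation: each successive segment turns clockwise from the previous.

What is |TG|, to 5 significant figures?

40.698

∠EZK = 75.8° gives ZK at -47.400° from the x-axis; with |ZK| = 18.7, K = (-25.708, -6.3349). ∠ZKG = 41.2° gives KG at 173.80° from the x-axis; with |KG| = 14.8, G = (-40.421, -4.7365). Then |TG| = |G − T| = 40.698.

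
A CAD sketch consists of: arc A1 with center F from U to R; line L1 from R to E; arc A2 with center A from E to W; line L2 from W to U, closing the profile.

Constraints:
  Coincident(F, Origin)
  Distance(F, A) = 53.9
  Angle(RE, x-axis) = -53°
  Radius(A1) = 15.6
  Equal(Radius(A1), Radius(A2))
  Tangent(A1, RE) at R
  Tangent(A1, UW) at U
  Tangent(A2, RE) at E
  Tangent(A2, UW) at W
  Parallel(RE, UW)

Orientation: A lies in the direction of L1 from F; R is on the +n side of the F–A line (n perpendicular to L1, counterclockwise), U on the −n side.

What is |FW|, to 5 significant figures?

56.112

The slot axis is L1's direction at -53.0°, so u = (cos -53.0°, sin -53.0°) = (0.60182, -0.79864) and n = (−sin -53.0°, cos -53.0°) = (0.79864, 0.60182). F is at the origin and A lies 53.9 along u from F, so A = 53.9·u = (32.438, -43.046). Tangency of A1 to both parallel lines with radius 15.6 puts R and U at F ± 15.6·n: R = (12.459, 9.3883), U = (-12.459, -9.3883). Equal radii place E and W the same way about A: E = A + 15.6·n = (44.897, -33.658), W = A − 15.6·n = (19.979, -52.435). Then |FW| = |W − F| = 56.112.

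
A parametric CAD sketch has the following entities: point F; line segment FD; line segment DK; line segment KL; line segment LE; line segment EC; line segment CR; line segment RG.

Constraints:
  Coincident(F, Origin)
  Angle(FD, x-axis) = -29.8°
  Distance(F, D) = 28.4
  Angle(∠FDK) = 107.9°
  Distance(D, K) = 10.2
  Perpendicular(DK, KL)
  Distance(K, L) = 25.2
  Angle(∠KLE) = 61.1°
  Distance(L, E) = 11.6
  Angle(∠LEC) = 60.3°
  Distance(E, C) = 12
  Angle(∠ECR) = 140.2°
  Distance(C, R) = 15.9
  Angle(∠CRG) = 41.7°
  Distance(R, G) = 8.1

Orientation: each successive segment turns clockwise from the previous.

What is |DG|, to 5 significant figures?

27.837

∠ECR = 140.2° gives CR at -110.30° from the x-axis; with |CR| = 15.9, R = (3.9519, -36.341). ∠CRG = 41.7° gives RG at 111.40° from the x-axis; with |RG| = 8.1, G = (0.99641, -28.800). Then |DG| = |G − D| = 27.837.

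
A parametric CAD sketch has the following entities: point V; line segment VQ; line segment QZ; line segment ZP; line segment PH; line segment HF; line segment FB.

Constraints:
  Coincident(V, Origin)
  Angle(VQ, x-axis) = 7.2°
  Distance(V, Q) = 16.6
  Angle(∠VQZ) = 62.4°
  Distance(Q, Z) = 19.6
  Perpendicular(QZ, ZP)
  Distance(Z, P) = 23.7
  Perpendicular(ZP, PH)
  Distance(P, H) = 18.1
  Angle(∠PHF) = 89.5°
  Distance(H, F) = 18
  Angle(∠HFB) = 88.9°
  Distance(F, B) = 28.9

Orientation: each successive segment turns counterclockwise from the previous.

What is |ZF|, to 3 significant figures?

18.8

V is at the origin; VQ runs at 7.2° with length 16.6, so Q = (16.5, 2.08). ∠VQZ = 62.4° gives QZ at 125° from the x-axis; with |QZ| = 19.6, Z = (5.28, 18.2). QZ ⟂ ZP, so ZP runs at -145°; with |ZP| = 23.7, P = (-14.2, 4.65). ZP is perpendicular to PH, so PH runs at -55.2°; with |PH| = 18.1, H = (-3.85, -10.2). ∠PHF = 89.5° gives HF at 35.3° from the x-axis; with |HF| = 18.0, F = (10.8, 0.188). Then |ZF| = |F − Z| = 18.8.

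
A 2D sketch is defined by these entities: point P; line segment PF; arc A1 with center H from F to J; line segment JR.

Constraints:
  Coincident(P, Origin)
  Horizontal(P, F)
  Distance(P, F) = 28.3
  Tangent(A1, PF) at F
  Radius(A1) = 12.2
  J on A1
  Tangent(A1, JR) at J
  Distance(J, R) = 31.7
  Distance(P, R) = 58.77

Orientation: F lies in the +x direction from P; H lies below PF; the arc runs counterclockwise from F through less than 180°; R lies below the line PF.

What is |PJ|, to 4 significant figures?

27.14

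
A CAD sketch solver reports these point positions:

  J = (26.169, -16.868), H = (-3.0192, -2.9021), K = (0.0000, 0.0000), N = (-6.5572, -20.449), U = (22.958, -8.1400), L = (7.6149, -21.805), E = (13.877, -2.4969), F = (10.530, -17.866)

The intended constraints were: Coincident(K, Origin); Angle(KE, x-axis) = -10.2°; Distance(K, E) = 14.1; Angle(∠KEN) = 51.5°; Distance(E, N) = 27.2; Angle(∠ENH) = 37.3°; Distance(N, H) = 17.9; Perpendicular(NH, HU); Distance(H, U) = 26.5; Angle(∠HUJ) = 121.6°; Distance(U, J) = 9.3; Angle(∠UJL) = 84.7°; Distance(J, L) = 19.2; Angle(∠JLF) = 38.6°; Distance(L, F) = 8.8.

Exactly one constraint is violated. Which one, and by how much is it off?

Distance(L, F) = 8.8 — off by 3.90.

K = (0.00, 0.00) ✓; KE at -10.20° ✓; |KE| = 14.10 ✓; ∠KEN = 51.50° ✓; |EN| = 27.20 ✓; ∠ENH = 37.30° ✓; |NH| = 17.90 ✓; ∠(NH, HU) = 90.00° ✓; |HU| = 26.50 ✓; ∠HUJ = 121.6° ✓; |UJ| = 9.300 ✓; ∠UJL = 84.70° ✓; |JL| = 19.20 ✓; ∠JLF = 38.60° ✓; |LF| = 4.900 ✗.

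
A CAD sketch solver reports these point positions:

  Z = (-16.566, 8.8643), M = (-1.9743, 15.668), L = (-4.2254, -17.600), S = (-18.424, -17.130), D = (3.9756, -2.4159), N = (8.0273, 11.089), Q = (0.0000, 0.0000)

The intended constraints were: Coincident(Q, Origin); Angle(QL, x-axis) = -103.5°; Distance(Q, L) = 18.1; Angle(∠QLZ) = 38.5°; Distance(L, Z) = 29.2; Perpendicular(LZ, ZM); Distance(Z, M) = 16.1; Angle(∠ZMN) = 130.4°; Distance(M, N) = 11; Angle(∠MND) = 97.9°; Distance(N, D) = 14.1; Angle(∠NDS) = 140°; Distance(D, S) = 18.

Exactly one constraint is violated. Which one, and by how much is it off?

Distance(D, S) = 18 — off by 8.80.

Q = (0.00, 0.00) ✓; QL at -103.5° ✓; |QL| = 18.10 ✓; ∠QLZ = 38.50° ✓; |LZ| = 29.20 ✓; ∠(LZ, ZM) = 90.00° ✓; |ZM| = 16.10 ✓; ∠ZMN = 130.4° ✓; |MN| = 11.00 ✓; ∠MND = 97.90° ✓; |ND| = 14.10 ✓; ∠NDS = 140.0° ✓; |DS| = 26.80 ✗.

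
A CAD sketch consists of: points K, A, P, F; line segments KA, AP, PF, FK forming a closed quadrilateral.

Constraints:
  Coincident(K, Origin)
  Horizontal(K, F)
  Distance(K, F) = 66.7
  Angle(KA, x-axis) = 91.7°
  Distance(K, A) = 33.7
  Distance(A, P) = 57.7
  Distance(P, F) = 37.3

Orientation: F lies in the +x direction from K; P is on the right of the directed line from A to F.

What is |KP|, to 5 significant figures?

34.781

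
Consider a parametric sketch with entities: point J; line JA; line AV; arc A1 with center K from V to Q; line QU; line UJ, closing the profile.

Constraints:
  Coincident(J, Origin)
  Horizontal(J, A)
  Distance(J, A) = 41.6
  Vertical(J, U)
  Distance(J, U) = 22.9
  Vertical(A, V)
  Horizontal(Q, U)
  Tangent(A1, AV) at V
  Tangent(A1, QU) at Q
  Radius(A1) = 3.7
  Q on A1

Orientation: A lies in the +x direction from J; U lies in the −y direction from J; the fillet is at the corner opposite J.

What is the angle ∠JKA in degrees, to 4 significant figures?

74.04°

J is at the origin; J and A share the same y with |JA| = 41.6 and A on the +x side, so A = (41.60, 0.000). J and U share the same x with |JU| = 22.9 and U on the −y side, so U = (0.000, -22.90). The virtual corner opposite J is at (41.60, -22.90). Tangency of A1 to AV means the radius KV is perpendicular to AV and A1 meets QU tangentially, so KQ is at right angles to QU, with radius 3.7, so the center K sits 3.7 in from both sides at K = (37.90, -19.20). Then cos ∠JKA = KJ·KA / (|KJ||KA|), giving 74.04°.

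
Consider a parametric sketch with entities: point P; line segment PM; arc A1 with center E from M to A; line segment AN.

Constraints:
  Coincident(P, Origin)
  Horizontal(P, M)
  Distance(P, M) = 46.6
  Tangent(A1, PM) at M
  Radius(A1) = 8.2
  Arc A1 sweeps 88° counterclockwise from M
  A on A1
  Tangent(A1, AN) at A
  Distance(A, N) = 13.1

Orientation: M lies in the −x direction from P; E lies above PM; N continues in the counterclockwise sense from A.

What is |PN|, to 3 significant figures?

43.4

P is at the origin; P and M share the same y with |PM| = 46.6 and M on the −x side, so M = (-46.6, 0.00). Since A1 is tangent to PM there, EM ⟂ PM, so E = M + (0, 8.2) = (-46.6, 8.20). On A1, M sits at bearing -90° from E; an 88° counterclockwise sweep puts A at bearing -2°, so A = E + 8.2·(cos -2°, sin -2°) = (-38.4, 7.91). Since A1 is tangent to AN there, EA ⟂ AN, so AN runs along (−sin -2°, cos -2°); with |AN| = 13.1, N = (-37.9, 21.0). Then |PN| = |N − P| = 43.4.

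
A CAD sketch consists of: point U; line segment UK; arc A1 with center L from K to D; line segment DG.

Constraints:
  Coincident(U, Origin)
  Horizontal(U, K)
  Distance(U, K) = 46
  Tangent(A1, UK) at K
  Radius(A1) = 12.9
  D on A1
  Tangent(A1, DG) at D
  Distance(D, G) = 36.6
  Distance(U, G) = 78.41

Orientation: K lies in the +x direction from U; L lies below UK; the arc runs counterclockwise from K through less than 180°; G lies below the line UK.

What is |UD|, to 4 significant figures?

42.58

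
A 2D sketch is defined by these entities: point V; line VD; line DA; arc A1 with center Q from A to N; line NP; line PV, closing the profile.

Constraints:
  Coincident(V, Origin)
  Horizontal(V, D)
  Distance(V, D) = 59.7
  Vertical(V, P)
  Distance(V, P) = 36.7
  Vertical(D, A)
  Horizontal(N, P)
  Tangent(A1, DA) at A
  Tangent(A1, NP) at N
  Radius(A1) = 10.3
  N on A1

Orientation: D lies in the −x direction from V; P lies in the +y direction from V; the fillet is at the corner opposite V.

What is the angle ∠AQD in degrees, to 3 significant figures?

68.7°

V is at the origin; VD is horizontal with |VD| = 59.7 and D on the −x side, so D = (-59.7, 0.00). VP is vertical with |VP| = 36.7 and P on the +y side, so P = (0.00, 36.7). The virtual corner opposite V is at (-59.7, 36.7). Tangency of A1 to DA means the radius QA is perpendicular to DA and since A1 is tangent to NP there, QN ⟂ NP, with radius 10.3, so the center Q sits 10.3 in from both sides at Q = (-49.4, 26.4). That places the tangent points at A = (-59.7, 26.4) on DA and N = (-49.4, 36.7) on NP. Then cos ∠AQD = QA·QD / (|QA||QD|), giving 68.7°.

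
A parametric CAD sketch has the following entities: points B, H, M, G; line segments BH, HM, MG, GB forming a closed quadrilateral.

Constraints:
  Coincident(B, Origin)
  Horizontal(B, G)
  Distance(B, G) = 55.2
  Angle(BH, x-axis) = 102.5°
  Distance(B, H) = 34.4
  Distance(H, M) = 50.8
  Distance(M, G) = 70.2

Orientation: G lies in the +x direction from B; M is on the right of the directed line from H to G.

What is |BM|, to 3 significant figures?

21.3

Checks: |HM| = 50.80 ✓; |MG| = 70.20 ✓.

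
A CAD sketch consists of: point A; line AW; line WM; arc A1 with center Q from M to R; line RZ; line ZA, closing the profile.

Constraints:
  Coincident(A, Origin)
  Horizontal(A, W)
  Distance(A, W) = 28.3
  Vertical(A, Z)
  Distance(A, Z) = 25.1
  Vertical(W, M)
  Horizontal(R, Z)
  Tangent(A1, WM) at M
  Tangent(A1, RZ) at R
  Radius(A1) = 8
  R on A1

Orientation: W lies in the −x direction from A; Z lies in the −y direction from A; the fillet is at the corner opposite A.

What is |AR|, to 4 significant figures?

32.28

A is at the origin; A and W share the same y with |AW| = 28.3 and W on the −x side, so W = (-28.30, 0.000). A and Z share the same x with |AZ| = 25.1 and Z on the −y side, so Z = (0.000, -25.10). The virtual corner opposite A is at (-28.30, -25.10). Tangency of A1 to WM means the radius QM is perpendicular to WM and tangency of A1 to RZ means the radius QR is perpendicular to RZ, with radius 8.0, so the center Q sits 8.0 in from both sides at Q = (-20.30, -17.10). That places the tangent points at M = (-28.30, -17.10) on WM and R = (-20.30, -25.10) on RZ. Then |AR| = |R − A| = 32.28.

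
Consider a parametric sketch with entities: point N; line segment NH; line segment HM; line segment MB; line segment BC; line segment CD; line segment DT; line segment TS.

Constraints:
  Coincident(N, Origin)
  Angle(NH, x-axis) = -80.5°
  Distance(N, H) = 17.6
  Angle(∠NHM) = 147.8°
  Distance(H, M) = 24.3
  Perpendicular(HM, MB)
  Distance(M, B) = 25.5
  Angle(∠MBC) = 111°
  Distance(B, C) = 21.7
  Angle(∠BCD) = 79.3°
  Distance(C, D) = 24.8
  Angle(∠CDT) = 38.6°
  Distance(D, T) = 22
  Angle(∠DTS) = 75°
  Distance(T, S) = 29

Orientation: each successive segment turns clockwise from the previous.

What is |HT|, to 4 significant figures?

28.40

N is at the origin; NH runs at -80.5° with length 17.6, so H = (2.905, -17.36). ∠NHM = 147.8° gives HM at -112.7° from the x-axis; with |HM| = 24.3, M = (-6.473, -39.78). The perpendicularity gives MB at right angles to HM, so MB runs at 157.3°; with |MB| = 25.5, B = (-30.00, -29.94). ∠MBC = 111.0° gives BC at 88.30° from the x-axis; with |BC| = 21.7, C = (-29.35, -8.245). ∠BCD = 79.3° gives CD at -12.40° from the x-axis; with |CD| = 24.8, D = (-5.132, -13.57). ∠CDT = 38.6° gives DT at -153.8° from the x-axis; with |DT| = 22.0, T = (-24.87, -23.28). Then |HT| = |T − H| = 28.40.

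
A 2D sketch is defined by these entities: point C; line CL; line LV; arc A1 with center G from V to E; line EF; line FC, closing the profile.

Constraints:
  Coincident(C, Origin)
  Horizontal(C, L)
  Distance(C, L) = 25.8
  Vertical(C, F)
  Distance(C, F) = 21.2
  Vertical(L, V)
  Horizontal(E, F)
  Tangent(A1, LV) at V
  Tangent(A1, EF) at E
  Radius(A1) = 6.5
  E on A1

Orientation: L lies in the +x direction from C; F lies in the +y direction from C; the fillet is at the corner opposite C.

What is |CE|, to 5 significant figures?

28.669

The virtual corner opposite C is at (25.800, 21.200). Since A1 is tangent to LV there, GV ⟂ LV and tangency of A1 to EF means the radius GE is perpendicular to EF, with radius 6.5, so the center G sits 6.5 in from both sides at G = (19.300, 14.700). That places the tangent points at V = (25.800, 14.700) on LV and E = (19.300, 21.200) on EF. Then |CE| = |E − C| = 28.669.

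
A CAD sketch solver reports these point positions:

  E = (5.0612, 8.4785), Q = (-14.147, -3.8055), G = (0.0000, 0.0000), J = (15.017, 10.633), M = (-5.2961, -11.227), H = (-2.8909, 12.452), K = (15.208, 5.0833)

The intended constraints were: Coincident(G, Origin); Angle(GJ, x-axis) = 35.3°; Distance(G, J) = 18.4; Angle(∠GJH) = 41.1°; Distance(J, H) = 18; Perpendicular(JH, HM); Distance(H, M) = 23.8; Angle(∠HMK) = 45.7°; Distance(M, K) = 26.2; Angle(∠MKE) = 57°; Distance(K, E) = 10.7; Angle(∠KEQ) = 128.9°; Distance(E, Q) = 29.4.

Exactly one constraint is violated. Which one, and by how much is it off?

Distance(E, Q) = 29.4 — off by 6.60.

G = (0.00, 0.00) ✓; GJ at 35.30° ✓; |GJ| = 18.40 ✓; ∠GJH = 41.10° ✓; |JH| = 18.00 ✓; ∠(JH, HM) = 90.00° ✓; |HM| = 23.80 ✓; ∠HMK = 45.70° ✓; |MK| = 26.20 ✓; ∠MKE = 57.00° ✓; |KE| = 10.70 ✓; ∠KEQ = 128.9° ✓; |EQ| = 22.80 ✗.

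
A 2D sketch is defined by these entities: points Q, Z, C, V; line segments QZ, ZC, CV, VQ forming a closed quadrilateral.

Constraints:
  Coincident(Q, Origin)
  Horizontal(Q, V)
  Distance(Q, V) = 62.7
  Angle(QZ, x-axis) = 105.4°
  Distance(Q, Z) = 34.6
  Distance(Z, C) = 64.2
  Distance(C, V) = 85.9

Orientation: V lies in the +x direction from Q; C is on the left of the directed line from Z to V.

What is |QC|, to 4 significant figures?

87.75

Q is at the origin; Q and V share the same y with |QV| = 62.7 and V in +x, so V = (62.7, 0). QZ runs at 105.4° with |QZ| = 34.6, so Z = (-9.188, 33.36). C is determined by |ZC| = 64.2 and |CV| = 85.9 together: it lies at the intersection of circle(Z, 64.2) and circle(V, 85.9). With |ZV| = 79.25, the foot of the radical line on ZV is 19.08 from Z and the perpendicular offset is √(64.2² − 19.08²) = 61.30. Taking the left-of-ZV solution: C = (33.92, 80.93).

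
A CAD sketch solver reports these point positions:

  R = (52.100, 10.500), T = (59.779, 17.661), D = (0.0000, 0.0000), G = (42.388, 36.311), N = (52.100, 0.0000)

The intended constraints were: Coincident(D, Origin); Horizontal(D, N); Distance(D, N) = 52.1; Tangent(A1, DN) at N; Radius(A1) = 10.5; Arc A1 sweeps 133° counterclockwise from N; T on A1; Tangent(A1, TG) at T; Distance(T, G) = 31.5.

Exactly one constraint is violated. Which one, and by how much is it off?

Distance(T, G) = 31.5 — off by 6.00.

D = (0.00, 0.00) ✓; D.y = 0.00, N.y = 0.00 ✓; |DN| = 52.10 ✓; ∠(RN, ND) = 90.00° ✓; |RN| = 10.50 ✓; bearing(R→T) − bearing(R→N) = 133.0° ✓; |RT| = 10.50 ✓; ∠(RT, TG) = 90.00° ✓; |TG| = 25.50 ✗.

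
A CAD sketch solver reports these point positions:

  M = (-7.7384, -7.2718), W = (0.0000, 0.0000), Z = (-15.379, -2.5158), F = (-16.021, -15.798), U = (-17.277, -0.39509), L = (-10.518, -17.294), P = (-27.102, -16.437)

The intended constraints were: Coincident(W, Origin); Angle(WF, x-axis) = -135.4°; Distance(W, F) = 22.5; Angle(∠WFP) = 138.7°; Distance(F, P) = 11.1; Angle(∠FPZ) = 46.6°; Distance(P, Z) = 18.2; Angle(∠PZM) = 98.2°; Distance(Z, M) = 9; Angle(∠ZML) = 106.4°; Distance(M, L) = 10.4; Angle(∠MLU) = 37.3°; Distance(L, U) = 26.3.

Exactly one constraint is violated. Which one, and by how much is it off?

Distance(L, U) = 26.3 — off by 8.10.

W = (0.00, 0.00) ✓; WF at -135.4° ✓; |WF| = 22.50 ✓; ∠WFP = 138.7° ✓; |FP| = 11.10 ✓; ∠FPZ = 46.60° ✓; |PZ| = 18.20 ✓; ∠PZM = 98.20° ✓; |ZM| = 9.000 ✓; ∠ZML = 106.4° ✓; |ML| = 10.40 ✓; ∠MLU = 37.30° ✓; |LU| = 18.20 ✗.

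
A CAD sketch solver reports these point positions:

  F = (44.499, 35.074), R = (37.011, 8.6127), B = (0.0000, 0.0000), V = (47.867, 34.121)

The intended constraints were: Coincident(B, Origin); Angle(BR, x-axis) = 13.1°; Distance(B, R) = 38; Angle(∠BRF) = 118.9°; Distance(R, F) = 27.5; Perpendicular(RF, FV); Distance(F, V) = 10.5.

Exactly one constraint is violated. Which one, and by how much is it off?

Distance(F, V) = 10.5 — off by 7.00.

B = (0.00, 0.00) ✓; BR at 13.10° ✓; |BR| = 38.00 ✓; ∠BRF = 118.9° ✓; |RF| = 27.50 ✓; ∠(RF, FV) = 90.00° ✓; |FV| = 3.500 ✗.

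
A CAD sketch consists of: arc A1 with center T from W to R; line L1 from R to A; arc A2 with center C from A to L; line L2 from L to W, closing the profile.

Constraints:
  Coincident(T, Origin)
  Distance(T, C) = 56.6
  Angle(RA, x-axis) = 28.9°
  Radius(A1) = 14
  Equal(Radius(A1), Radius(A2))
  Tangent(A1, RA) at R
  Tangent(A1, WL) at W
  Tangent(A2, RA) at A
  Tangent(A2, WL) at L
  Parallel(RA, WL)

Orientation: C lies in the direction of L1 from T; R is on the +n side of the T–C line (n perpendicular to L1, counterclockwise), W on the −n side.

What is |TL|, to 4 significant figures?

58.31

The slot axis is L1's direction at 28.9°, so u = (cos 28.9°, sin 28.9°) = (0.8755, 0.4833) and n = (−sin 28.9°, cos 28.9°) = (-0.4833, 0.8755). T is at the origin and C lies 56.6 along u from T, so C = 56.6·u = (49.55, 27.35). Tangency of A1 to both parallel lines with radius 14.0 puts R and W at T ± 14.0·n: R = (-6.766, 12.26), W = (6.766, -12.26). Equal radii place A and L the same way about C: A = C + 14.0·n = (42.79, 39.61), L = C − 14.0·n = (56.32, 15.10). Then |TL| = |L − T| = 58.31.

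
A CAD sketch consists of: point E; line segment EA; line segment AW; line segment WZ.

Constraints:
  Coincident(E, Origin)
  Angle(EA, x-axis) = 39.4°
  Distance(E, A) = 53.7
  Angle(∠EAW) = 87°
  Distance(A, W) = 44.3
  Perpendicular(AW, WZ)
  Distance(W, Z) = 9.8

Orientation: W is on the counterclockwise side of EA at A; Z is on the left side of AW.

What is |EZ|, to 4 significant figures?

60.35

E is at the origin; EA runs at 39.4° with length 53.7, so A = 53.7·(cos 39.4°, sin 39.4°) = (41.50, 34.09). ∠EAW = 87.0°, so AW runs at 39.4° + (180° − 87.0°) = 132.4° from the x-axis; with |AW| = 44.3, W = A + 44.3·(cos 132.4°, sin 132.4°) = (11.62, 66.80). AW ⟂ WZ; with |WZ| = 9.8 on the left of AW, Z = W + 9.8·(-0.7385, -0.6743) = (4.387, 60.19). Then |EZ| = |Z − E| = 60.35.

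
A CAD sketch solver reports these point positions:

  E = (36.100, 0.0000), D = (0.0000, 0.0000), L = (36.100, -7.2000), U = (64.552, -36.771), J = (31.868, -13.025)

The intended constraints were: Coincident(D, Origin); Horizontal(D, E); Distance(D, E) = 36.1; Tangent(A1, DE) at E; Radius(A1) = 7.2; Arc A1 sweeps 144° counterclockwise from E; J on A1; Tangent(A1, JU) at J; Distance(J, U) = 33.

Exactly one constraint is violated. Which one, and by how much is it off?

Distance(J, U) = 33 — off by 7.40.

D = (0.00, 0.00) ✓; D.y = 0.00, E.y = 0.00 ✓; |DE| = 36.10 ✓; ∠(LE, ED) = 90.00° ✓; |LE| = 7.200 ✓; bearing(L→J) − bearing(L→E) = 144.0° ✓; |LJ| = 7.200 ✓; ∠(LJ, JU) = 90.00° ✓; |JU| = 40.40 ✗.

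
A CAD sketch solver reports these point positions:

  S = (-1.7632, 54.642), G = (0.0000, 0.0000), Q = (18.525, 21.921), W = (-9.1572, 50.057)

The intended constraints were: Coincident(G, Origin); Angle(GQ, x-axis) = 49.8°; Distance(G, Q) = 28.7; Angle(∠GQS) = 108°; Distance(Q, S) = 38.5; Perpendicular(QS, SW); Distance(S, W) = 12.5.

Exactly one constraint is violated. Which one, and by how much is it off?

Distance(S, W) = 12.5 — off by 3.80.

G = (0.00, 0.00) ✓; GQ at 49.80° ✓; |GQ| = 28.70 ✓; ∠GQS = 108.0° ✓; |QS| = 38.50 ✓; ∠(QS, SW) = 90.00° ✓; |SW| = 8.700 ✗.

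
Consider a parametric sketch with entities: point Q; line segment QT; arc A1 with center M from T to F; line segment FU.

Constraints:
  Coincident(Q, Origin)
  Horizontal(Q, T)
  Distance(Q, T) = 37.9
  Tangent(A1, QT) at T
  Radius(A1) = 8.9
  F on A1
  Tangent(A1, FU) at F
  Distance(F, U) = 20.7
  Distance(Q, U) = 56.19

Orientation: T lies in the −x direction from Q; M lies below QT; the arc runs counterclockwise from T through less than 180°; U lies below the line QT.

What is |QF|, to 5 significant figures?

47.513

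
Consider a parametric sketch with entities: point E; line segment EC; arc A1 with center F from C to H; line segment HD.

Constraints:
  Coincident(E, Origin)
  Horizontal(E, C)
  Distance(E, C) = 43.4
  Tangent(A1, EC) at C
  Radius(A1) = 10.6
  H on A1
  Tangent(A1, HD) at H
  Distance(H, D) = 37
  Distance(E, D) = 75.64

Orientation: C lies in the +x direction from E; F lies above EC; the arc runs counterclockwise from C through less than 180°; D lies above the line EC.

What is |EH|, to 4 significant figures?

54.48

E is at the origin; E and C share the same y with |EC| = 43.4 and C on the +x side, so C = (43.40, 0.000). Since A1 is tangent to EC there, FC ⟂ EC, so F = C + (0, 10.6) = (43.40, 10.60). Since FH ⟂ HD (tangency), |FD| = √(10.6² + 37.0²) = 38.49 regardless of where H sits on A1. So D lies on both circle(E, 75.64) and circle(F, 38.49); the above-EC intersection is D = (60.88, 44.89). H is the foot of the tangent from D: H = (53.80, 8.573).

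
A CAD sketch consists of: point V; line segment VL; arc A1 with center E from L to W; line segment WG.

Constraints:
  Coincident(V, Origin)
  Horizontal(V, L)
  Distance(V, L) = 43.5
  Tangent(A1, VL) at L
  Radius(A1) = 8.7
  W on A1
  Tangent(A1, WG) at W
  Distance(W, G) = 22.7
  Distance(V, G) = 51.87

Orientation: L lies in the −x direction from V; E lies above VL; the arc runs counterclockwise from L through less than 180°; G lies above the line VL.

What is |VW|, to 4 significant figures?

36.62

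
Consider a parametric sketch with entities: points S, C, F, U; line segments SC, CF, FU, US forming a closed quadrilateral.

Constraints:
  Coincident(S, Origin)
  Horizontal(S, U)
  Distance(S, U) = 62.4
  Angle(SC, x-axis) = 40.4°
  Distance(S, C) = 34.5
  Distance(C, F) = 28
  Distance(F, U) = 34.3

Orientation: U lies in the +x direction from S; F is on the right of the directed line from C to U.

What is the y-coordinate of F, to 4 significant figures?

-5.547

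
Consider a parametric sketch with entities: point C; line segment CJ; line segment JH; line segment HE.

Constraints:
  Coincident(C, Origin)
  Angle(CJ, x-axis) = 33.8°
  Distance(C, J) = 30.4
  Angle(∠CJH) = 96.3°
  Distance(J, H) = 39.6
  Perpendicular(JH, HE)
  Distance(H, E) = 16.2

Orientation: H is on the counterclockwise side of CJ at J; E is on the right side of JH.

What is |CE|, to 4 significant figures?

63.23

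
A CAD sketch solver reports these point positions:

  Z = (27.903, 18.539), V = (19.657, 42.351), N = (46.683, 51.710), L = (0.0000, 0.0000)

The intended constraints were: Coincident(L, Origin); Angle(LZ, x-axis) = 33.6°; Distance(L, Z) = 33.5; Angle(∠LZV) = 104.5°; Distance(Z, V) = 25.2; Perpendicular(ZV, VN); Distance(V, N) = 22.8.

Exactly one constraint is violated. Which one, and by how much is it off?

Distance(V, N) = 22.8 — off by 5.80.

L = (0.00, 0.00) ✓; LZ at 33.60° ✓; |LZ| = 33.50 ✓; ∠LZV = 104.5° ✓; |ZV| = 25.20 ✓; ∠(ZV, VN) = 90.00° ✓; |VN| = 28.60 ✗.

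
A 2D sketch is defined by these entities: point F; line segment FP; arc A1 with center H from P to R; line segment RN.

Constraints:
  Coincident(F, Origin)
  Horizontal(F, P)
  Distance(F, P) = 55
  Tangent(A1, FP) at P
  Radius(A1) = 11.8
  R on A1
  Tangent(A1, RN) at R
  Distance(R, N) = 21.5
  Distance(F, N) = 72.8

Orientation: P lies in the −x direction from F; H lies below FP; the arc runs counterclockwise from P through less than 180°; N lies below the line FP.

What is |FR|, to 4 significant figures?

68.01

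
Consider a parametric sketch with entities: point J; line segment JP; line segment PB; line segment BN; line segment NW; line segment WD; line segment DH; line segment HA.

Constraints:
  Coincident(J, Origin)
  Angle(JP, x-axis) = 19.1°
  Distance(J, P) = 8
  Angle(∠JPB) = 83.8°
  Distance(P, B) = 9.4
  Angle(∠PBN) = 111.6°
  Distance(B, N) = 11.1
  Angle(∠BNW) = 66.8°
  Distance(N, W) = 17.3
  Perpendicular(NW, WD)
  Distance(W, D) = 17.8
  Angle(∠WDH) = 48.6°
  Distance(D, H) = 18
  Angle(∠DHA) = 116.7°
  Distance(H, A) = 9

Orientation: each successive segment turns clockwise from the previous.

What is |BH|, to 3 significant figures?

4.34

J is at the origin; JP runs at 19.1° with length 8.0, so P = (7.56, 2.62). ∠JPB = 83.8° gives PB at -77.1° from the x-axis; with |PB| = 9.4, B = (9.66, -6.55). ∠PBN = 111.6° gives BN at -146° from the x-axis; with |BN| = 11.1, N = (0.510, -12.8). ∠BNW = 66.8° gives NW at 101° from the x-axis; with |NW| = 17.3, W = (-2.88, 4.13). NW ⟂ WD, so WD runs at 11.3°; with |WD| = 17.8, D = (14.6, 7.62). ∠WDH = 48.6° gives DH at -120° from the x-axis; with |DH| = 18.0, H = (5.55, -7.95). Then |BH| = |H − B| = 4.34.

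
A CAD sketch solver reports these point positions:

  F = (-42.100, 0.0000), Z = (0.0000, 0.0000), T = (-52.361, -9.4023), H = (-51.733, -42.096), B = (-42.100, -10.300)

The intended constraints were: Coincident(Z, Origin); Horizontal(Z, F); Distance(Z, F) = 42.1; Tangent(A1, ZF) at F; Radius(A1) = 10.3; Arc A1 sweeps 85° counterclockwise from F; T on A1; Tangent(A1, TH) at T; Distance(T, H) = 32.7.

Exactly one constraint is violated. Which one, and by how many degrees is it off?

Tangent(A1, TH) at T — off by 6.10°.

Z = (0.00, 0.00) ✓; Z.y = 0.00, F.y = 0.00 ✓; |ZF| = 42.10 ✓; ∠(BF, FZ) = 90.00° ✓; |BF| = 10.30 ✓; bearing(B→T) − bearing(B→F) = 85.00° ✓; |BT| = 10.30 ✓; ∠(BT, TH) = 83.90° ✗; |TH| = 32.70 ✓.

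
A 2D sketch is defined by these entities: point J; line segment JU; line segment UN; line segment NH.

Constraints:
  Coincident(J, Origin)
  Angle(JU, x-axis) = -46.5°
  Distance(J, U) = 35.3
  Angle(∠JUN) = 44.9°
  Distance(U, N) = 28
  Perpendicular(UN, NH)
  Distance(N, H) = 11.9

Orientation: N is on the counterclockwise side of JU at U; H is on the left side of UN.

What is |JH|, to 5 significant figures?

13.358

∠JUN = 44.9°, so UN runs at -46.5° + (180° − 44.9°) = 88.600° from the x-axis; with |UN| = 28.0, N = U + 28.0·(cos 88.600°, sin 88.600°) = (24.983, 2.3859). UN is perpendicular to NH; with |NH| = 11.9 on the left of UN, H = N + 11.9·(-0.99970, 0.024432) = (13.087, 2.6767). Then |JH| = |H − J| = 13.358.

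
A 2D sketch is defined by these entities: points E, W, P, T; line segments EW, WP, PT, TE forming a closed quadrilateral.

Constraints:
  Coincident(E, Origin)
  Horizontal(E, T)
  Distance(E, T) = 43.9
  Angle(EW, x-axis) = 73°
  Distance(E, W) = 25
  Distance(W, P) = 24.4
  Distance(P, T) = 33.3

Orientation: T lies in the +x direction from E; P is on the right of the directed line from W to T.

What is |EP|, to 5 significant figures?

10.605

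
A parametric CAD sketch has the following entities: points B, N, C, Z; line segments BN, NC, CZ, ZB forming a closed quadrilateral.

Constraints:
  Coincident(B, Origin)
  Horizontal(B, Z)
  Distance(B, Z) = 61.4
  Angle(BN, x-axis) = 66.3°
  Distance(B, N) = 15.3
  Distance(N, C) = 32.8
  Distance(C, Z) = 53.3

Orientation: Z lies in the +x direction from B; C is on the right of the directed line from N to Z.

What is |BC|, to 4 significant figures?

21.60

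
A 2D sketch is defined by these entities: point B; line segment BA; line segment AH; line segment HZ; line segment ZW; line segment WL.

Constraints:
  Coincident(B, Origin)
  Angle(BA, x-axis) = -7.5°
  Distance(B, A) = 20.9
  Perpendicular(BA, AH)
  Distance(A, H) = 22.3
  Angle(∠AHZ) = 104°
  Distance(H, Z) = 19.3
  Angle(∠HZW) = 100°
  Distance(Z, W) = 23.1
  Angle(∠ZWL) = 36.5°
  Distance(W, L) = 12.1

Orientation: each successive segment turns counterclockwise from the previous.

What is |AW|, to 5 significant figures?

28.728

B is at the origin; BA runs at -7.5° with length 20.9, so A = (20.721, -2.7280). The perpendicularity gives AH at right angles to BA, so AH runs at 82.500°; with |AH| = 22.3, H = (23.632, 19.381). ∠AHZ = 104.0° gives HZ at 158.50° from the x-axis; with |HZ| = 19.3, Z = (5.6749, 26.455). ∠HZW = 100.0° gives ZW at -121.50° from the x-axis; with |ZW| = 23.1, W = (-6.3948, 6.7587). Then |AW| = |W − A| = 28.728.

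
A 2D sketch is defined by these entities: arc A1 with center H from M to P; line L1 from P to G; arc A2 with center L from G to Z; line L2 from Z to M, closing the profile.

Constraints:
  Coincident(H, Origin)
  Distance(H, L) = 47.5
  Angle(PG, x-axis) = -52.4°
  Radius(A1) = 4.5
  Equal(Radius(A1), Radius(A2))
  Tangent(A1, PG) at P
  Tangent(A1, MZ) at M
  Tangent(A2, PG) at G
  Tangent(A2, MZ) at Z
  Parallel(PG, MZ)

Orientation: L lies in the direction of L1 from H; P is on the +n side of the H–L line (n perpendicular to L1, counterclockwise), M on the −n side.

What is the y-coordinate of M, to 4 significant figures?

-2.746

The slot axis is L1's direction at -52.4°, so u = (cos -52.4°, sin -52.4°) = (0.6101, -0.7923) and n = (−sin -52.4°, cos -52.4°) = (0.7923, 0.6101). H is at the origin and L lies 47.5 along u from H, so L = 47.5·u = (28.98, -37.63). Tangency of A1 to both parallel lines with radius 4.5 puts P and M at H ± 4.5·n: P = (3.565, 2.746), M = (-3.565, -2.746). So M.y = -2.746.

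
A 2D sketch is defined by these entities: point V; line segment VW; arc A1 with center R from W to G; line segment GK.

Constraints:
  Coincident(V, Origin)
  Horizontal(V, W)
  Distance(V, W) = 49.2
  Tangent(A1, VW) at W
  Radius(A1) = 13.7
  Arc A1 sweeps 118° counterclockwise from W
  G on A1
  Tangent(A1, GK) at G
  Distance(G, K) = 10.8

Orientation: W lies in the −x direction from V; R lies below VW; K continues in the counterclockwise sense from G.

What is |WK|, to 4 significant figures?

30.49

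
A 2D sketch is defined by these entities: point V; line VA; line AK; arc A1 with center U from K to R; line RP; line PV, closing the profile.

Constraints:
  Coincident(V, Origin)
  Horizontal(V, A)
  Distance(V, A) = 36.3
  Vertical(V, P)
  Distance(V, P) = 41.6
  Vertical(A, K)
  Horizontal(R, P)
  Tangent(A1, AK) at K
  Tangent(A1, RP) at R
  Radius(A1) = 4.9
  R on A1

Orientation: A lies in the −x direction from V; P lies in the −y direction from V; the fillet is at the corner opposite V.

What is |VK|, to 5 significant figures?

51.620

V is at the origin; VA is horizontal with |VA| = 36.3 and A on the −x side, so A = (-36.300, 0.0000). VP is vertical with |VP| = 41.6 and P on the −y side, so P = (0.0000, -41.600). The virtual corner opposite V is at (-36.300, -41.600). Since A1 is tangent to AK there, UK ⟂ AK and A1 meets RP tangentially, so UR is at right angles to RP, with radius 4.9, so the center U sits 4.9 in from both sides at U = (-31.400, -36.700). That places the tangent points at K = (-36.300, -36.700) on AK and R = (-31.400, -41.600) on RP. Then |VK| = |K − V| = 51.620.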